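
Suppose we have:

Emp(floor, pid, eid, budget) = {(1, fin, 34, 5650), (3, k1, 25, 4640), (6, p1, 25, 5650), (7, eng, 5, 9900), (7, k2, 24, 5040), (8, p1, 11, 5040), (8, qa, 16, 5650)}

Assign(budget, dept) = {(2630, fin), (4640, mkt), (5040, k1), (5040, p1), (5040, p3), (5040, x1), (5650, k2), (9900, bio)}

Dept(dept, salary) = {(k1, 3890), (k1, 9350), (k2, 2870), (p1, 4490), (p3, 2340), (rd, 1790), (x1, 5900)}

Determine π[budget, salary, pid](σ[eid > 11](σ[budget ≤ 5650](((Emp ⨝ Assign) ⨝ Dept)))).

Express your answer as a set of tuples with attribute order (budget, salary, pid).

Natural join on budget: {(1, fin, 34, 5650, k2), (3, k1, 25, 4640, mkt), (6, p1, 25, 5650, k2), (7, eng, 5, 9900, bio), (7, k2, 24, 5040, k1), (7, k2, 24, 5040, p1), (7, k2, 24, 5040, p3), (7, k2, 24, 5040, x1), (8, p1, 11, 5040, k1), (8, p1, 11, 5040, p1), (8, p1, 11, 5040, p3), (8, p1, 11, 5040, x1), (8, qa, 16, 5650, k2)}
Natural join on dept: {(1, fin, 34, 5650, k2, 2870), (6, p1, 25, 5650, k2, 2870), (7, k2, 24, 5040, k1, 3890), (7, k2, 24, 5040, k1, 9350), (7, k2, 24, 5040, p1, 4490), (7, k2, 24, 5040, p3, 2340), (7, k2, 24, 5040, x1, 5900), (8, p1, 11, 5040, k1, 3890), (8, p1, 11, 5040, k1, 9350), (8, p1, 11, 5040, p1, 4490), (8, p1, 11, 5040, p3, 2340), (8, p1, 11, 5040, x1, 5900), (8, qa, 16, 5650, k2, 2870)}
Apply σ_{budget ≤ 5650}; surviving tuples: {(1, fin, 34, 5650, k2, 2870), (6, p1, 25, 5650, k2, 2870), (7, k2, 24, 5040, k1, 3890), (7, k2, 24, 5040, k1, 9350), (7, k2, 24, 5040, p1, 4490), (7, k2, 24, 5040, p3, 2340), (7, k2, 24, 5040, x1, 5900), (8, p1, 11, 5040, k1, 3890), (8, p1, 11, 5040, k1, 9350), (8, p1, 11, 5040, p1, 4490), (8, p1, 11, 5040, p3, 2340), (8, p1, 11, 5040, x1, 5900), (8, qa, 16, 5650, k2, 2870)}
Apply σ_{eid > 11}; surviving tuples: {(1, fin, 34, 5650, k2, 2870), (6, p1, 25, 5650, k2, 2870), (7, k2, 24, 5040, k1, 3890), (7, k2, 24, 5040, k1, 9350), (7, k2, 24, 5040, p1, 4490), (7, k2, 24, 5040, p3, 2340), (7, k2, 24, 5040, x1, 5900), (8, qa, 16, 5650, k2, 2870)}
π[budget, salary, pid]: project onto (budget, salary, pid) → {(5040, 2340, k2), (5040, 3890, k2), (5040, 4490, k2), (5040, 5900, k2), (5040, 9350, k2), (5650, 2870, fin), (5650, 2870, p1), (5650, 2870, qa)}

{(5040, 2340, k2), (5040, 3890, k2), (5040, 4490, k2), (5040, 5900, k2), (5040, 9350, k2), (5650, 2870, fin), (5650, 2870, p1), (5650, 2870, qa)}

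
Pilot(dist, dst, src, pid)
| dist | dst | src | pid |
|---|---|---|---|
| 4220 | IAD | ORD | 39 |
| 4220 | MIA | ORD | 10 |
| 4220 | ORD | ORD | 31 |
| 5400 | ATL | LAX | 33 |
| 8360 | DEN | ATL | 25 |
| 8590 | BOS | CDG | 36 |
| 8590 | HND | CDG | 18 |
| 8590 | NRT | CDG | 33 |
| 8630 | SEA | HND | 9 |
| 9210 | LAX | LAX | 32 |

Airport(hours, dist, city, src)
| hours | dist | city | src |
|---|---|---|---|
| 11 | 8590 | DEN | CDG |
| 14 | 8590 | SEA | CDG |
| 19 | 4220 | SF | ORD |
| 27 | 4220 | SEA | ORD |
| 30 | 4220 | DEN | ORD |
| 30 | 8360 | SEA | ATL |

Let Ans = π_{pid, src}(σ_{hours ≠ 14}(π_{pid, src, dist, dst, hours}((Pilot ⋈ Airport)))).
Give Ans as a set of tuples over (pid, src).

{(10, ORD), (18, CDG), (25, ATL), (31, ORD), (33, CDG), (36, CDG), (39, ORD)}

Joining Pilot and Airport on dist, src yields {(4220, IAD, ORD, 39, 19, SF), (4220, IAD, ORD, 39, 27, SEA), (4220, IAD, ORD, 39, 30, DEN), (4220, MIA, ORD, 10, 19, SF), (4220, MIA, ORD, 10, 27, SEA), (4220, MIA, ORD, 10, 30, DEN), (4220, ORD, ORD, 31, 19, SF), (4220, ORD, ORD, 31, 27, SEA), (4220, ORD, ORD, 31, 30, DEN), (8360, DEN, ATL, 25, 30, SEA), (8590, BOS, CDG, 36, 11, DEN), (8590, BOS, CDG, 36, 14, SEA), (8590, HND, CDG, 18, 11, DEN), (8590, HND, CDG, 18, 14, SEA), (8590, NRT, CDG, 33, 11, DEN), (8590, NRT, CDG, 33, 14, SEA)}.
π_{pid, src, dist, dst, hours} gives {(10, ORD, 4220, MIA, 19), (10, ORD, 4220, MIA, 27), (10, ORD, 4220, MIA, 30), (18, CDG, 8590, HND, 11), (18, CDG, 8590, HND, 14), (25, ATL, 8360, DEN, 30), (31, ORD, 4220, ORD, 19), (31, ORD, 4220, ORD, 27), (31, ORD, 4220, ORD, 30), (33, CDG, 8590, NRT, 11), (33, CDG, 8590, NRT, 14), (36, CDG, 8590, BOS, 11), (36, CDG, 8590, BOS, 14), (39, ORD, 4220, IAD, 19), (39, ORD, 4220, IAD, 27), (39, ORD, 4220, IAD, 30)}.
Selection hours ≠ 14: {(10, ORD, 4220, MIA, 19), (10, ORD, 4220, MIA, 27), (10, ORD, 4220, MIA, 30), (18, CDG, 8590, HND, 11), (25, ATL, 8360, DEN, 30), (31, ORD, 4220, ORD, 19), (31, ORD, 4220, ORD, 27), (31, ORD, 4220, ORD, 30), (33, CDG, 8590, NRT, 11), (36, CDG, 8590, BOS, 11), (39, ORD, 4220, IAD, 19), (39, ORD, 4220, IAD, 27), (39, ORD, 4220, IAD, 30)}
π_{pid, src} gives {(10, ORD), (18, CDG), (25, ATL), (31, ORD), (33, CDG), (36, CDG), (39, ORD)} (6 duplicate(s) eliminated).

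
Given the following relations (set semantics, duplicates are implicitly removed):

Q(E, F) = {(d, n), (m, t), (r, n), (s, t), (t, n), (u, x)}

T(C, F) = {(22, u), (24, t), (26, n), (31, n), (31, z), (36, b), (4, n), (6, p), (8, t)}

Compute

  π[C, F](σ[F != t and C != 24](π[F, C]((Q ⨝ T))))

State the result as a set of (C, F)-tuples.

{(26, n), (31, n), (4, n)}

Natural join on F: {(d, n, 26), (d, n, 31), (d, n, 4), (m, t, 24), (m, t, 8), (r, n, 26), (r, n, 31), (r, n, 4), (s, t, 24), (s, t, 8), (t, n, 26), (t, n, 31), (t, n, 4)}
Keep only column(s) F, C (8 duplicate(s) eliminated): {(n, 26), (n, 31), (n, 4), (t, 24), (t, 8)}
Apply σ_{F != t and C != 24}; surviving tuples: {(n, 26), (n, 31), (n, 4)}
Keep only column(s) C, F: {(26, n), (31, n), (4, n)}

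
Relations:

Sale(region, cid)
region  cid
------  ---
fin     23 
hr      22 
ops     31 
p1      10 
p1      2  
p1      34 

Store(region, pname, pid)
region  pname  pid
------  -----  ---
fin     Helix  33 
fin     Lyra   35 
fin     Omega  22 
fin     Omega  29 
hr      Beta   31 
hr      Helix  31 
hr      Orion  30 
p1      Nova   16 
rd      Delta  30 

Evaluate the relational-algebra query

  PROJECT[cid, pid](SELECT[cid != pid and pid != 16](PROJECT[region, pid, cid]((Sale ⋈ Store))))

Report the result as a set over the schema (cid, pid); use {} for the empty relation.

Sale ⋈ Store (natural join on region): {(fin, 23, Helix, 33), (fin, 23, Lyra, 35), (fin, 23, Omega, 22), (fin, 23, Omega, 29), (hr, 22, Beta, 31), (hr, 22, Helix, 31), (hr, 22, Orion, 30), (p1, 10, Nova, 16), (p1, 2, Nova, 16), (p1, 34, Nova, 16)}
π_{region, pid, cid} gives {(fin, 22, 23), (fin, 29, 23), (fin, 33, 23), (fin, 35, 23), (hr, 30, 22), (hr, 31, 22), (p1, 16, 10), (p1, 16, 2), (p1, 16, 34)} (1 duplicate(s) eliminated).
Apply σ_{cid != pid and pid != 16}; surviving tuples: {(fin, 22, 23), (fin, 29, 23), (fin, 33, 23), (fin, 35, 23), (hr, 30, 22), (hr, 31, 22)}
π_{cid, pid} gives {(22, 30), (22, 31), (23, 22), (23, 29), (23, 33), (23, 35)}.

{(22, 30), (22, 31), (23, 22), (23, 29), (23, 33), (23, 35)}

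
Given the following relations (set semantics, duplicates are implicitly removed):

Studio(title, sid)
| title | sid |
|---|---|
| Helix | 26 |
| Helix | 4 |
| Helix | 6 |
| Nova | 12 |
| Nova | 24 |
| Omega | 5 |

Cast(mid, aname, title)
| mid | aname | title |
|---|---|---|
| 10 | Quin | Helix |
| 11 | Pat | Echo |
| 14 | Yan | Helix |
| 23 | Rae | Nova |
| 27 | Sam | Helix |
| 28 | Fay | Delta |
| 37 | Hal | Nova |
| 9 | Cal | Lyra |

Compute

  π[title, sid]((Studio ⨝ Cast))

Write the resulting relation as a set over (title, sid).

{(Helix, 26), (Helix, 4), (Helix, 6), (Nova, 12), (Nova, 24)}

Natural join on title: {(Helix, 26, 10, Quin), (Helix, 26, 14, Yan), (Helix, 26, 27, Sam), (Helix, 4, 10, Quin), (Helix, 4, 14, Yan), (Helix, 4, 27, Sam), (Helix, 6, 10, Quin), (Helix, 6, 14, Yan), (Helix, 6, 27, Sam), (Nova, 12, 23, Rae), (Nova, 12, 37, Hal), (Nova, 24, 23, Rae), (Nova, 24, 37, Hal)}
Keep only column(s) title, sid (8 duplicate(s) eliminated): {(Helix, 26), (Helix, 4), (Helix, 6), (Nova, 12), (Nova, 24)}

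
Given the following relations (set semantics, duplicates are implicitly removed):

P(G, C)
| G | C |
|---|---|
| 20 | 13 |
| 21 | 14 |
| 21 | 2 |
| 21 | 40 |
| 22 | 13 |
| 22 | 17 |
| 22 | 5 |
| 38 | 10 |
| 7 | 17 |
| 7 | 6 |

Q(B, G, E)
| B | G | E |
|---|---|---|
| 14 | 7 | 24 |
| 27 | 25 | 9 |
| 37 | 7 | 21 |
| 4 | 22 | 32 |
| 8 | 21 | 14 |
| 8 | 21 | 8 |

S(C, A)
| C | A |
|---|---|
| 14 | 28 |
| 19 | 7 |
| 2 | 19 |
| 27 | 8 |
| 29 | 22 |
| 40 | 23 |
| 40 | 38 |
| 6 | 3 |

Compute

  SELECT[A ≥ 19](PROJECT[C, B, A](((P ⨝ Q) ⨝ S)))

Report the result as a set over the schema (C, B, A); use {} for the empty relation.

{(14, 8, 28), (2, 8, 19), (40, 8, 23), (40, 8, 38)}

Joining P and Q on G yields {(21, 14, 8, 14), (21, 14, 8, 8), (21, 2, 8, 14), (21, 2, 8, 8), (21, 40, 8, 14), (21, 40, 8, 8), (22, 13, 4, 32), (22, 17, 4, 32), (22, 5, 4, 32), (7, 17, 14, 24), (7, 17, 37, 21), (7, 6, 14, 24), (7, 6, 37, 21)}.
Joining (P ⨝ Q) and S on C yields {(21, 14, 8, 14, 28), (21, 14, 8, 8, 28), (21, 2, 8, 14, 19), (21, 2, 8, 8, 19), (21, 40, 8, 14, 23), (21, 40, 8, 14, 38), (21, 40, 8, 8, 23), (21, 40, 8, 8, 38), (7, 6, 14, 24, 3), (7, 6, 37, 21, 3)}.
π[C, B, A]: project onto (C, B, A) (4 duplicate(s) eliminated) → {(14, 8, 28), (2, 8, 19), (40, 8, 23), (40, 8, 38), (6, 14, 3), (6, 37, 3)}
Selection A ≥ 19: {(14, 8, 28), (2, 8, 19), (40, 8, 23), (40, 8, 38)}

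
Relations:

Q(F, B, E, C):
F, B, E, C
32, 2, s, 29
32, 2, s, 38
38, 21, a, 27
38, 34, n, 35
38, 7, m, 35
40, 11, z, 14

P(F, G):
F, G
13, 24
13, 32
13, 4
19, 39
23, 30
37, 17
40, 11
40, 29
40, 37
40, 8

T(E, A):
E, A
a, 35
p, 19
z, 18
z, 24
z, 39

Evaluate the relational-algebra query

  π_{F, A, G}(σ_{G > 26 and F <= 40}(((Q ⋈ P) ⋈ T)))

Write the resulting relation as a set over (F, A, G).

{(40, 18, 29), (40, 18, 37), (40, 24, 29), (40, 24, 37), (40, 39, 29), (40, 39, 37)}

Joining Q and P on F yields {(40, 11, z, 14, 11), (40, 11, z, 14, 29), (40, 11, z, 14, 37), (40, 11, z, 14, 8)}.
Joining (Q ⋈ P) and T on E yields {(40, 11, z, 14, 11, 18), (40, 11, z, 14, 11, 24), (40, 11, z, 14, 11, 39), (40, 11, z, 14, 29, 18), (40, 11, z, 14, 29, 24), (40, 11, z, 14, 29, 39), (40, 11, z, 14, 37, 18), (40, 11, z, 14, 37, 24), (40, 11, z, 14, 37, 39), (40, 11, z, 14, 8, 18), (40, 11, z, 14, 8, 24), (40, 11, z, 14, 8, 39)}.
Selection G > 26 and F <= 40: {(40, 11, z, 14, 29, 18), (40, 11, z, 14, 29, 24), (40, 11, z, 14, 29, 39), (40, 11, z, 14, 37, 18), (40, 11, z, 14, 37, 24), (40, 11, z, 14, 37, 39)}
π_{F, A, G} gives {(40, 18, 29), (40, 18, 37), (40, 24, 29), (40, 24, 37), (40, 39, 29), (40, 39, 37)}.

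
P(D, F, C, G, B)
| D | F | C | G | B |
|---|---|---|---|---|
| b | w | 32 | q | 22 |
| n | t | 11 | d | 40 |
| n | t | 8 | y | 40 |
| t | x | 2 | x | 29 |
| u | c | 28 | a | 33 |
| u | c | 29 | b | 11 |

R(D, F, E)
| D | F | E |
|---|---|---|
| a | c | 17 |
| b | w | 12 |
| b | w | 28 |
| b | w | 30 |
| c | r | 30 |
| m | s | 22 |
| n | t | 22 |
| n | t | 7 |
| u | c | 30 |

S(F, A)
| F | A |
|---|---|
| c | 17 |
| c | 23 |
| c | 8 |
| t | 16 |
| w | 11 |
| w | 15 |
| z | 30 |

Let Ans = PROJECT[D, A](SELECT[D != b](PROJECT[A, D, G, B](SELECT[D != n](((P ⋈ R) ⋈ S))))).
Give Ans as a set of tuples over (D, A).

Natural join on D, F: {(b, w, 32, q, 22, 12), (b, w, 32, q, 22, 28), (b, w, 32, q, 22, 30), (n, t, 11, d, 40, 22), (n, t, 11, d, 40, 7), (n, t, 8, y, 40, 22), (n, t, 8, y, 40, 7), (u, c, 28, a, 33, 30), (u, c, 29, b, 11, 30)}
Natural join on F: {(b, w, 32, q, 22, 12, 11), (b, w, 32, q, 22, 12, 15), (b, w, 32, q, 22, 28, 11), (b, w, 32, q, 22, 28, 15), (b, w, 32, q, 22, 30, 11), (b, w, 32, q, 22, 30, 15), (n, t, 11, d, 40, 22, 16), (n, t, 11, d, 40, 7, 16), (n, t, 8, y, 40, 22, 16), (n, t, 8, y, 40, 7, 16), (u, c, 28, a, 33, 30, 17), (u, c, 28, a, 33, 30, 23), (u, c, 28, a, 33, 30, 8), (u, c, 29, b, 11, 30, 17), (u, c, 29, b, 11, 30, 23), (u, c, 29, b, 11, 30, 8)}
σ[D != n]: keep tuples satisfying D != n → {(b, w, 32, q, 22, 12, 11), (b, w, 32, q, 22, 12, 15), (b, w, 32, q, 22, 28, 11), (b, w, 32, q, 22, 28, 15), (b, w, 32, q, 22, 30, 11), (b, w, 32, q, 22, 30, 15), (u, c, 28, a, 33, 30, 17), (u, c, 28, a, 33, 30, 23), (u, c, 28, a, 33, 30, 8), (u, c, 29, b, 11, 30, 17), (u, c, 29, b, 11, 30, 23), (u, c, 29, b, 11, 30, 8)}
Keep only column(s) A, D, G, B (4 duplicate(s) eliminated): {(11, b, q, 22), (15, b, q, 22), (17, u, a, 33), (17, u, b, 11), (23, u, a, 33), (23, u, b, 11), (8, u, a, 33), (8, u, b, 11)}
σ[D != b]: keep tuples satisfying D != b → {(17, u, a, 33), (17, u, b, 11), (23, u, a, 33), (23, u, b, 11), (8, u, a, 33), (8, u, b, 11)}
Keep only column(s) D, A (3 duplicate(s) eliminated): {(u, 17), (u, 23), (u, 8)}

{(u, 17), (u, 23), (u, 8)}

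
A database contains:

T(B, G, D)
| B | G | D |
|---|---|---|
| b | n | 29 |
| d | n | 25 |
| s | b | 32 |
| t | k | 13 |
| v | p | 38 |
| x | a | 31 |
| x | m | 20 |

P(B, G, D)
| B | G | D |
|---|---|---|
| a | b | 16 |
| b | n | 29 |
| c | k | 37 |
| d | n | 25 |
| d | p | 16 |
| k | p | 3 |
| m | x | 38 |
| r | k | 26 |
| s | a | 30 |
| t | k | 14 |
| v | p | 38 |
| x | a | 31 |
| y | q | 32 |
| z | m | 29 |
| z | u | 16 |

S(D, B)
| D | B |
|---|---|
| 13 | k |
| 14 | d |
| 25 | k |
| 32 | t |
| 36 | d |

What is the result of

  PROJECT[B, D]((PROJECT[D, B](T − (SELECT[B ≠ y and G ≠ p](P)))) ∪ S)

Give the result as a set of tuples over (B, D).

{(d, 14), (d, 36), (k, 13), (k, 25), (s, 32), (t, 13), (t, 32), (v, 38), (x, 20)}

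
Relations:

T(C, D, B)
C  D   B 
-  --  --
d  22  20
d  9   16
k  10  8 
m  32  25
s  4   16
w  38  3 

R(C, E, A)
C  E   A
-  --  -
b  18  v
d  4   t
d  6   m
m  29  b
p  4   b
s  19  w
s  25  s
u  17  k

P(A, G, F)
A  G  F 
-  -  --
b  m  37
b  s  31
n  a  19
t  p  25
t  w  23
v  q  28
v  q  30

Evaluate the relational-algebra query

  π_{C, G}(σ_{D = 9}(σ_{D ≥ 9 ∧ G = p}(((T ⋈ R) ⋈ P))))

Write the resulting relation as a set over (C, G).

{(d, p)}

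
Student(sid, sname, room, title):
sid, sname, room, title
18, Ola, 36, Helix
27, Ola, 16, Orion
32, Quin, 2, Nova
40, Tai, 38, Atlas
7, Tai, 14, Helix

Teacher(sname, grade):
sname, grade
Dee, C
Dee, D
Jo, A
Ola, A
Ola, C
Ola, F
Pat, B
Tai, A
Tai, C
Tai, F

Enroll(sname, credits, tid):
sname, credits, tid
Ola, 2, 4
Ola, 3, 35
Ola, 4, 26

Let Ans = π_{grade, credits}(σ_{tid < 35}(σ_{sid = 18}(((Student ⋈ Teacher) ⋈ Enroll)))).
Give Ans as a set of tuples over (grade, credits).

Student ⋈ Teacher (natural join on sname): {(18, Ola, 36, Helix, A), (18, Ola, 36, Helix, C), (18, Ola, 36, Helix, F), (27, Ola, 16, Orion, A), (27, Ola, 16, Orion, C), (27, Ola, 16, Orion, F), (40, Tai, 38, Atlas, A), (40, Tai, 38, Atlas, C), (40, Tai, 38, Atlas, F), (7, Tai, 14, Helix, A), (7, Tai, 14, Helix, C), (7, Tai, 14, Helix, F)}
(Student ⋈ Teacher) ⋈ Enroll (natural join on sname): {(18, Ola, 36, Helix, A, 2, 4), (18, Ola, 36, Helix, A, 3, 35), (18, Ola, 36, Helix, A, 4, 26), (18, Ola, 36, Helix, C, 2, 4), (18, Ola, 36, Helix, C, 3, 35), (18, Ola, 36, Helix, C, 4, 26), (18, Ola, 36, Helix, F, 2, 4), (18, Ola, 36, Helix, F, 3, 35), (18, Ola, 36, Helix, F, 4, 26), (27, Ola, 16, Orion, A, 2, 4), (27, Ola, 16, Orion, A, 3, 35), (27, Ola, 16, Orion, A, 4, 26), (27, Ola, 16, Orion, C, 2, 4), (27, Ola, 16, Orion, C, 3, 35), (27, Ola, 16, Orion, C, 4, 26), (27, Ola, 16, Orion, F, 2, 4), (27, Ola, 16, Orion, F, 3, 35), (27, Ola, 16, Orion, F, 4, 26)}
Selection sid = 18: {(18, Ola, 36, Helix, A, 2, 4), (18, Ola, 36, Helix, A, 3, 35), (18, Ola, 36, Helix, A, 4, 26), (18, Ola, 36, Helix, C, 2, 4), (18, Ola, 36, Helix, C, 3, 35), (18, Ola, 36, Helix, C, 4, 26), (18, Ola, 36, Helix, F, 2, 4), (18, Ola, 36, Helix, F, 3, 35), (18, Ola, 36, Helix, F, 4, 26)}
Selection tid < 35: {(18, Ola, 36, Helix, A, 2, 4), (18, Ola, 36, Helix, A, 4, 26), (18, Ola, 36, Helix, C, 2, 4), (18, Ola, 36, Helix, C, 4, 26), (18, Ola, 36, Helix, F, 2, 4), (18, Ola, 36, Helix, F, 4, 26)}
Keep only column(s) grade, credits: {(A, 2), (A, 4), (C, 2), (C, 4), (F, 2), (F, 4)}

{(A, 2), (A, 4), (C, 2), (C, 4), (F, 2), (F, 4)}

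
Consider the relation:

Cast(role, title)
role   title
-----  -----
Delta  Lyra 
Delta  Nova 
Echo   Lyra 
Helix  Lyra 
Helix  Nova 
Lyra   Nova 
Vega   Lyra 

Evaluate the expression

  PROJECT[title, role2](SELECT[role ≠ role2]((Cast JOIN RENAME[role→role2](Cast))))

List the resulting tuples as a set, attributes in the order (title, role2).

ρ[role→role2]: schema becomes (role2, title); tuples unchanged.
Cast ⋈ RENAME[role→role2](Cast) (natural join on title): {(Delta, Lyra, Delta), (Delta, Lyra, Echo), (Delta, Lyra, Helix), (Delta, Lyra, Vega), (Delta, Nova, Delta), (Delta, Nova, Helix), (Delta, Nova, Lyra), (Echo, Lyra, Delta), (Echo, Lyra, Echo), (Echo, Lyra, Helix), (Echo, Lyra, Vega), (Helix, Lyra, Delta), (Helix, Lyra, Echo), (Helix, Lyra, Helix), (Helix, Lyra, Vega), (Helix, Nova, Delta), (Helix, Nova, Helix), (Helix, Nova, Lyra), (Lyra, Nova, Delta), (Lyra, Nova, Helix), (Lyra, Nova, Lyra), (Vega, Lyra, Delta), (Vega, Lyra, Echo), (Vega, Lyra, Helix), (Vega, Lyra, Vega)}
Filtering on role ≠ role2 leaves {(Delta, Lyra, Echo), (Delta, Lyra, Helix), (Delta, Lyra, Vega), (Delta, Nova, Helix), (Delta, Nova, Lyra), (Echo, Lyra, Delta), (Echo, Lyra, Helix), (Echo, Lyra, Vega), (Helix, Lyra, Delta), (Helix, Lyra, Echo), (Helix, Lyra, Vega), (Helix, Nova, Delta), (Helix, Nova, Lyra), (Lyra, Nova, Delta), (Lyra, Nova, Helix), (Vega, Lyra, Delta), (Vega, Lyra, Echo), (Vega, Lyra, Helix)}.
Keep only column(s) title, role2 (11 duplicate(s) eliminated): {(Lyra, Delta), (Lyra, Echo), (Lyra, Helix), (Lyra, Vega), (Nova, Delta), (Nova, Helix), (Nova, Lyra)}

{(Lyra, Delta), (Lyra, Echo), (Lyra, Helix), (Lyra, Vega), (Nova, Delta), (Nova, Helix), (Nova, Lyra)}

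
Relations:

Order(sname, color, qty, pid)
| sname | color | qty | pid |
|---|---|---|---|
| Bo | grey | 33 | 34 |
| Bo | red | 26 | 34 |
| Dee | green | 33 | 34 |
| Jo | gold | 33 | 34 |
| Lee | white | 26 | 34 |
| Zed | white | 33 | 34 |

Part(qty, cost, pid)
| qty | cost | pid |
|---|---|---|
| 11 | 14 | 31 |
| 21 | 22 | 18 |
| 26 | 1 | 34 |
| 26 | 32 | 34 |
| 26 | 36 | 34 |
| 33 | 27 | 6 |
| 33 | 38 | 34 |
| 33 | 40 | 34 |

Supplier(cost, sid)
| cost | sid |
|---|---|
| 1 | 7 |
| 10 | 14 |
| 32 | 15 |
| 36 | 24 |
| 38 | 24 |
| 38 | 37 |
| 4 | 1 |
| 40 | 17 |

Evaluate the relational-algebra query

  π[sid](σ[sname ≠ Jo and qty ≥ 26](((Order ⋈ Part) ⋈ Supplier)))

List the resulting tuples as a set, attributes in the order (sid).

{15, 17, 24, 37, 7}

Natural join on qty, pid: {(Bo, grey, 33, 34, 38), (Bo, grey, 33, 34, 40), (Bo, red, 26, 34, 1), (Bo, red, 26, 34, 32), (Bo, red, 26, 34, 36), (Dee, green, 33, 34, 38), (Dee, green, 33, 34, 40), (Jo, gold, 33, 34, 38), (Jo, gold, 33, 34, 40), (Lee, white, 26, 34, 1), (Lee, white, 26, 34, 32), (Lee, white, 26, 34, 36), (Zed, white, 33, 34, 38), (Zed, white, 33, 34, 40)}
Natural join on cost: {(Bo, grey, 33, 34, 38, 24), (Bo, grey, 33, 34, 38, 37), (Bo, grey, 33, 34, 40, 17), (Bo, red, 26, 34, 1, 7), (Bo, red, 26, 34, 32, 15), (Bo, red, 26, 34, 36, 24), (Dee, green, 33, 34, 38, 24), (Dee, green, 33, 34, 38, 37), (Dee, green, 33, 34, 40, 17), (Jo, gold, 33, 34, 38, 24), (Jo, gold, 33, 34, 38, 37), (Jo, gold, 33, 34, 40, 17), (Lee, white, 26, 34, 1, 7), (Lee, white, 26, 34, 32, 15), (Lee, white, 26, 34, 36, 24), (Zed, white, 33, 34, 38, 24), (Zed, white, 33, 34, 38, 37), (Zed, white, 33, 34, 40, 17)}
Filtering on sname ≠ Jo and qty ≥ 26 leaves {(Bo, grey, 33, 34, 38, 24), (Bo, grey, 33, 34, 38, 37), (Bo, grey, 33, 34, 40, 17), (Bo, red, 26, 34, 1, 7), (Bo, red, 26, 34, 32, 15), (Bo, red, 26, 34, 36, 24), (Dee, green, 33, 34, 38, 24), (Dee, green, 33, 34, 38, 37), (Dee, green, 33, 34, 40, 17), (Lee, white, 26, 34, 1, 7), (Lee, white, 26, 34, 32, 15), (Lee, white, 26, 34, 36, 24), (Zed, white, 33, 34, 38, 24), (Zed, white, 33, 34, 38, 37), (Zed, white, 33, 34, 40, 17)}.
π_{sid} gives {15, 17, 24, 37, 7} (10 duplicate(s) eliminated).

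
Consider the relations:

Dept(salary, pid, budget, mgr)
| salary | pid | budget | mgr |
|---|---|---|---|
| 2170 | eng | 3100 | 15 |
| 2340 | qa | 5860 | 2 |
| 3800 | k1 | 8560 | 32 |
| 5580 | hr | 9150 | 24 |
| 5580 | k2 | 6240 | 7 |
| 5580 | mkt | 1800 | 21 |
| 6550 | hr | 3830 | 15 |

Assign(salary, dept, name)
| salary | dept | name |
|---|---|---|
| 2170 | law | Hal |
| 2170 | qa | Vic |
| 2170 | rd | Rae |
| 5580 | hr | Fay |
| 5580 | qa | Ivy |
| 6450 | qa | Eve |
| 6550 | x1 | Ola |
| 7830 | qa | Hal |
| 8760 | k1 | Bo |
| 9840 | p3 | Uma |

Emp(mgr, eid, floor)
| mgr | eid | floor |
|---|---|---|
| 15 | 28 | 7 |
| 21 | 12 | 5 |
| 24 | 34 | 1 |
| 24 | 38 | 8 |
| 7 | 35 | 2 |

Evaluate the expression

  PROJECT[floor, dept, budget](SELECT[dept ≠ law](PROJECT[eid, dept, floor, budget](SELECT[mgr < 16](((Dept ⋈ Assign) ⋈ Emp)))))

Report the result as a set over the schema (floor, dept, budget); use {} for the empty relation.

Natural join on salary: {(2170, eng, 3100, 15, law, Hal), (2170, eng, 3100, 15, qa, Vic), (2170, eng, 3100, 15, rd, Rae), (5580, hr, 9150, 24, hr, Fay), (5580, hr, 9150, 24, qa, Ivy), (5580, k2, 6240, 7, hr, Fay), (5580, k2, 6240, 7, qa, Ivy), (5580, mkt, 1800, 21, hr, Fay), (5580, mkt, 1800, 21, qa, Ivy), (6550, hr, 3830, 15, x1, Ola)}
Natural join on mgr: {(2170, eng, 3100, 15, law, Hal, 28, 7), (2170, eng, 3100, 15, qa, Vic, 28, 7), (2170, eng, 3100, 15, rd, Rae, 28, 7), (5580, hr, 9150, 24, hr, Fay, 34, 1), (5580, hr, 9150, 24, hr, Fay, 38, 8), (5580, hr, 9150, 24, qa, Ivy, 34, 1), (5580, hr, 9150, 24, qa, Ivy, 38, 8), (5580, k2, 6240, 7, hr, Fay, 35, 2), (5580, k2, 6240, 7, qa, Ivy, 35, 2), (5580, mkt, 1800, 21, hr, Fay, 12, 5), (5580, mkt, 1800, 21, qa, Ivy, 12, 5), (6550, hr, 3830, 15, x1, Ola, 28, 7)}
σ[mgr < 16]: keep tuples satisfying mgr < 16 → {(2170, eng, 3100, 15, law, Hal, 28, 7), (2170, eng, 3100, 15, qa, Vic, 28, 7), (2170, eng, 3100, 15, rd, Rae, 28, 7), (5580, k2, 6240, 7, hr, Fay, 35, 2), (5580, k2, 6240, 7, qa, Ivy, 35, 2), (6550, hr, 3830, 15, x1, Ola, 28, 7)}
Keep only column(s) eid, dept, floor, budget: {(28, law, 7, 3100), (28, qa, 7, 3100), (28, rd, 7, 3100), (28, x1, 7, 3830), (35, hr, 2, 6240), (35, qa, 2, 6240)}
σ[dept ≠ law]: keep tuples satisfying dept ≠ law → {(28, qa, 7, 3100), (28, rd, 7, 3100), (28, x1, 7, 3830), (35, hr, 2, 6240), (35, qa, 2, 6240)}
Keep only column(s) floor, dept, budget: {(2, hr, 6240), (2, qa, 6240), (7, qa, 3100), (7, rd, 3100), (7, x1, 3830)}

{(2, hr, 6240), (2, qa, 6240), (7, qa, 3100), (7, rd, 3100), (7, x1, 3830)}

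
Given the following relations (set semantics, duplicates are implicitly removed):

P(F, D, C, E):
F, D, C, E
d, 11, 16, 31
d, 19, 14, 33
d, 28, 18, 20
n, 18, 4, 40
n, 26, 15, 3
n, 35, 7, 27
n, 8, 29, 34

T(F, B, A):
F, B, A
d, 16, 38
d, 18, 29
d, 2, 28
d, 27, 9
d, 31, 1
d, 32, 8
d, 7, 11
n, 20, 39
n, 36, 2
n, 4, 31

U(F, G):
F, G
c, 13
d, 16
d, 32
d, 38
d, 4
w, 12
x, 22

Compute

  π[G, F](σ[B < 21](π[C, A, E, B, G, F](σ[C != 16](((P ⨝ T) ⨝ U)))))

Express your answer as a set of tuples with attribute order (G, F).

{(16, d), (32, d), (38, d), (4, d)}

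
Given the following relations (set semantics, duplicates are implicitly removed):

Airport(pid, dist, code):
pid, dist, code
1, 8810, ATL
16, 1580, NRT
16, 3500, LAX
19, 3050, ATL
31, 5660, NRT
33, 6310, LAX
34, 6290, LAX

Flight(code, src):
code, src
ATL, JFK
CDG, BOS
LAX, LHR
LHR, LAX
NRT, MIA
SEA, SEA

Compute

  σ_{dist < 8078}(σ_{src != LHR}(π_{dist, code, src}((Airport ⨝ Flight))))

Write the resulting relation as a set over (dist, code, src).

Natural join on code: {(1, 8810, ATL, JFK), (16, 1580, NRT, MIA), (16, 3500, LAX, LHR), (19, 3050, ATL, JFK), (31, 5660, NRT, MIA), (33, 6310, LAX, LHR), (34, 6290, LAX, LHR)}
Projecting to dist, code, src: {(1580, NRT, MIA), (3050, ATL, JFK), (3500, LAX, LHR), (5660, NRT, MIA), (6290, LAX, LHR), (6310, LAX, LHR), (8810, ATL, JFK)}
Filtering on src != LHR leaves {(1580, NRT, MIA), (3050, ATL, JFK), (5660, NRT, MIA), (8810, ATL, JFK)}.
Filtering on dist < 8078 leaves {(1580, NRT, MIA), (3050, ATL, JFK), (5660, NRT, MIA)}.

{(1580, NRT, MIA), (3050, ATL, JFK), (5660, NRT, MIA)}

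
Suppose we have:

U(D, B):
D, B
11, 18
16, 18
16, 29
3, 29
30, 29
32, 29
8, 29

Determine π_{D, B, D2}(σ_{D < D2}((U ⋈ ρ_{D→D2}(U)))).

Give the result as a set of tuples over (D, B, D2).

{(11, 18, 16), (16, 29, 30), (16, 29, 32), (3, 29, 16), (3, 29, 30), (3, 29, 32), (3, 29, 8), (30, 29, 32), (8, 29, 16), (8, 29, 30), (8, 29, 32)}

ρ[D→D2]: schema becomes (D2, B); tuples unchanged.
Natural join on B: {(11, 18, 11), (11, 18, 16), (16, 18, 11), (16, 18, 16), (16, 29, 16), (16, 29, 3), (16, 29, 30), (16, 29, 32), (16, 29, 8), (3, 29, 16), (3, 29, 3), (3, 29, 30), (3, 29, 32), (3, 29, 8), (30, 29, 16), (30, 29, 3), (30, 29, 30), (30, 29, 32), (30, 29, 8), (32, 29, 16), (32, 29, 3), (32, 29, 30), (32, 29, 32), (32, 29, 8), (8, 29, 16), (8, 29, 3), (8, 29, 30), (8, 29, 32), (8, 29, 8)}
Apply σ_{D < D2}; surviving tuples: {(11, 18, 16), (16, 29, 30), (16, 29, 32), (3, 29, 16), (3, 29, 30), (3, 29, 32), (3, 29, 8), (30, 29, 32), (8, 29, 16), (8, 29, 30), (8, 29, 32)}
Projecting to D, B, D2: {(11, 18, 16), (16, 29, 30), (16, 29, 32), (3, 29, 16), (3, 29, 30), (3, 29, 32), (3, 29, 8), (30, 29, 32), (8, 29, 16), (8, 29, 30), (8, 29, 32)}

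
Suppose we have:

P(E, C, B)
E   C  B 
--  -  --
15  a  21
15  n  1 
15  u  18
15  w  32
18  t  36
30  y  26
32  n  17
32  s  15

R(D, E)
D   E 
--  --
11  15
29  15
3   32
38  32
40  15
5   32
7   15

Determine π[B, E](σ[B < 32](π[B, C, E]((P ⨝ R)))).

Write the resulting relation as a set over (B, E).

{(1, 15), (15, 32), (17, 32), (18, 15), (21, 15)}

Joining P and R on E yields {(15, a, 21, 11), (15, a, 21, 29), (15, a, 21, 40), (15, a, 21, 7), (15, n, 1, 11), (15, n, 1, 29), (15, n, 1, 40), (15, n, 1, 7), (15, u, 18, 11), (15, u, 18, 29), (15, u, 18, 40), (15, u, 18, 7), (15, w, 32, 11), (15, w, 32, 29), (15, w, 32, 40), (15, w, 32, 7), (32, n, 17, 3), (32, n, 17, 38), (32, n, 17, 5), (32, s, 15, 3), (32, s, 15, 38), (32, s, 15, 5)}.
Projecting to B, C, E (16 duplicate(s) eliminated): {(1, n, 15), (15, s, 32), (17, n, 32), (18, u, 15), (21, a, 15), (32, w, 15)}
σ[B < 32]: keep tuples satisfying B < 32 → {(1, n, 15), (15, s, 32), (17, n, 32), (18, u, 15), (21, a, 15)}
Projecting to B, E: {(1, 15), (15, 32), (17, 32), (18, 15), (21, 15)}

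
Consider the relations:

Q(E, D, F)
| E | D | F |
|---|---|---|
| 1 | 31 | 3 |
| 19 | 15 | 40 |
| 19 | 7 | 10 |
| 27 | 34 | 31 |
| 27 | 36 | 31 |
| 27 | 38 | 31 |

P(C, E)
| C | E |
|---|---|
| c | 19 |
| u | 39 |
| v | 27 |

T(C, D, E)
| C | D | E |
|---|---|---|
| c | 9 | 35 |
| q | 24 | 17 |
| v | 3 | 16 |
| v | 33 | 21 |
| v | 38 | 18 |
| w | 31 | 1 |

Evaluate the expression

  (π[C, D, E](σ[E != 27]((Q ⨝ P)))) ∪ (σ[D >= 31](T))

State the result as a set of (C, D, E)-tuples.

{(c, 15, 19), (c, 7, 19), (v, 33, 21), (v, 38, 18), (w, 31, 1)}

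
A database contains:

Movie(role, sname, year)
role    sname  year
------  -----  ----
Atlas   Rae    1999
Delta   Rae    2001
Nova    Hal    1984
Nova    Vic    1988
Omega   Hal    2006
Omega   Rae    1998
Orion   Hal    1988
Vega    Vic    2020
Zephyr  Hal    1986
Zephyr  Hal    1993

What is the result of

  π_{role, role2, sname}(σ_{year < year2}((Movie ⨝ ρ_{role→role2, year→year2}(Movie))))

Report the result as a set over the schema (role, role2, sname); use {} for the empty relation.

{(Atlas, Delta, Rae), (Nova, Omega, Hal), (Nova, Orion, Hal), (Nova, Vega, Vic), (Nova, Zephyr, Hal), (Omega, Atlas, Rae), (Omega, Delta, Rae), (Orion, Omega, Hal), (Orion, Zephyr, Hal), (Zephyr, Omega, Hal), (Zephyr, Orion, Hal), (Zephyr, Zephyr, Hal)}

ρ[role→role2, year→year2]: schema becomes (role2, sname, year2); tuples unchanged.
Joining Movie and ρ_{role→role2, year→year2}(Movie) on sname yields {(Atlas, Rae, 1999, Atlas, 1999), (Atlas, Rae, 1999, Delta, 2001), (Atlas, Rae, 1999, Omega, 1998), (Delta, Rae, 2001, Atlas, 1999), (Delta, Rae, 2001, Delta, 2001), (Delta, Rae, 2001, Omega, 1998), (Nova, Hal, 1984, Nova, 1984), (Nova, Hal, 1984, Omega, 2006), (Nova, Hal, 1984, Orion, 1988), (Nova, Hal, 1984, Zephyr, 1986), (Nova, Hal, 1984, Zephyr, 1993), (Nova, Vic, 1988, Nova, 1988), (Nova, Vic, 1988, Vega, 2020), (Omega, Hal, 2006, Nova, 1984), (Omega, Hal, 2006, Omega, 2006), (Omega, Hal, 2006, Orion, 1988), (Omega, Hal, 2006, Zephyr, 1986), (Omega, Hal, 2006, Zephyr, 1993), (Omega, Rae, 1998, Atlas, 1999), (Omega, Rae, 1998, Delta, 2001), (Omega, Rae, 1998, Omega, 1998), (Orion, Hal, 1988, Nova, 1984), (Orion, Hal, 1988, Omega, 2006), (Orion, Hal, 1988, Orion, 1988), (Orion, Hal, 1988, Zephyr, 1986), (Orion, Hal, 1988, Zephyr, 1993), (Vega, Vic, 2020, Nova, 1988), (Vega, Vic, 2020, Vega, 2020), (Zephyr, Hal, 1986, Nova, 1984), (Zephyr, Hal, 1986, Omega, 2006), (Zephyr, Hal, 1986, Orion, 1988), (Zephyr, Hal, 1986, Zephyr, 1986), (Zephyr, Hal, 1986, Zephyr, 1993), (Zephyr, Hal, 1993, Nova, 1984), (Zephyr, Hal, 1993, Omega, 2006), (Zephyr, Hal, 1993, Orion, 1988), (Zephyr, Hal, 1993, Zephyr, 1986), (Zephyr, Hal, 1993, Zephyr, 1993)}.
Selection year < year2: {(Atlas, Rae, 1999, Delta, 2001), (Nova, Hal, 1984, Omega, 2006), (Nova, Hal, 1984, Orion, 1988), (Nova, Hal, 1984, Zephyr, 1986), (Nova, Hal, 1984, Zephyr, 1993), (Nova, Vic, 1988, Vega, 2020), (Omega, Rae, 1998, Atlas, 1999), (Omega, Rae, 1998, Delta, 2001), (Orion, Hal, 1988, Omega, 2006), (Orion, Hal, 1988, Zephyr, 1993), (Zephyr, Hal, 1986, Omega, 2006), (Zephyr, Hal, 1986, Orion, 1988), (Zephyr, Hal, 1986, Zephyr, 1993), (Zephyr, Hal, 1993, Omega, 2006)}
Projecting to role, role2, sname (2 duplicate(s) eliminated): {(Atlas, Delta, Rae), (Nova, Omega, Hal), (Nova, Orion, Hal), (Nova, Vega, Vic), (Nova, Zephyr, Hal), (Omega, Atlas, Rae), (Omega, Delta, Rae), (Orion, Omega, Hal), (Orion, Zephyr, Hal), (Zephyr, Omega, Hal), (Zephyr, Orion, Hal), (Zephyr, Zephyr, Hal)}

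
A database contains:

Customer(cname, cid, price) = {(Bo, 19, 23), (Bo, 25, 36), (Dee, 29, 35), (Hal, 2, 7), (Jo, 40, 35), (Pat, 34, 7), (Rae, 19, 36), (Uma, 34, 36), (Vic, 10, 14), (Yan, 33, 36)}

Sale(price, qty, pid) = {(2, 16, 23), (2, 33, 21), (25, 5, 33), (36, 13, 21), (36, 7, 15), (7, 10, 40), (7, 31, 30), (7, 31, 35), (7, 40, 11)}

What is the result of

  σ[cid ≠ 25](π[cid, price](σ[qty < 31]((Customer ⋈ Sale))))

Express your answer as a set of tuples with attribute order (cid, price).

Natural join on price: {(Bo, 25, 36, 13, 21), (Bo, 25, 36, 7, 15), (Hal, 2, 7, 10, 40), (Hal, 2, 7, 31, 30), (Hal, 2, 7, 31, 35), (Hal, 2, 7, 40, 11), (Pat, 34, 7, 10, 40), (Pat, 34, 7, 31, 30), (Pat, 34, 7, 31, 35), (Pat, 34, 7, 40, 11), (Rae, 19, 36, 13, 21), (Rae, 19, 36, 7, 15), (Uma, 34, 36, 13, 21), (Uma, 34, 36, 7, 15), (Yan, 33, 36, 13, 21), (Yan, 33, 36, 7, 15)}
Filtering on qty < 31 leaves {(Bo, 25, 36, 13, 21), (Bo, 25, 36, 7, 15), (Hal, 2, 7, 10, 40), (Pat, 34, 7, 10, 40), (Rae, 19, 36, 13, 21), (Rae, 19, 36, 7, 15), (Uma, 34, 36, 13, 21), (Uma, 34, 36, 7, 15), (Yan, 33, 36, 13, 21), (Yan, 33, 36, 7, 15)}.
π[cid, price]: project onto (cid, price) (4 duplicate(s) eliminated) → {(19, 36), (2, 7), (25, 36), (33, 36), (34, 36), (34, 7)}
Filtering on cid ≠ 25 leaves {(19, 36), (2, 7), (33, 36), (34, 36), (34, 7)}.

{(19, 36), (2, 7), (33, 36), (34, 36), (34, 7)}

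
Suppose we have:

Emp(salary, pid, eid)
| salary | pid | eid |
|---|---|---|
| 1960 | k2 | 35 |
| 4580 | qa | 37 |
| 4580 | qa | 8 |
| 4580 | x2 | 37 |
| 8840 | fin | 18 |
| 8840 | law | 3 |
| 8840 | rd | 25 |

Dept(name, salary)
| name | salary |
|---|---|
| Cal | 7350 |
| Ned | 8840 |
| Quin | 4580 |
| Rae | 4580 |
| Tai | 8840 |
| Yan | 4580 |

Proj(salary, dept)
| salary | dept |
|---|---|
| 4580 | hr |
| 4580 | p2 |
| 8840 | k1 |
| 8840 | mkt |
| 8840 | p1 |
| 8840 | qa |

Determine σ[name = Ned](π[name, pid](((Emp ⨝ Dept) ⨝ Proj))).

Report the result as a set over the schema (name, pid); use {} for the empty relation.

{(Ned, fin), (Ned, law), (Ned, rd)}

Joining Emp and Dept on salary yields {(4580, qa, 37, Quin), (4580, qa, 37, Rae), (4580, qa, 37, Yan), (4580, qa, 8, Quin), (4580, qa, 8, Rae), (4580, qa, 8, Yan), (4580, x2, 37, Quin), (4580, x2, 37, Rae), (4580, x2, 37, Yan), (8840, fin, 18, Ned), (8840, fin, 18, Tai), (8840, law, 3, Ned), (8840, law, 3, Tai), (8840, rd, 25, Ned), (8840, rd, 25, Tai)}.
Joining (Emp ⨝ Dept) and Proj on salary yields {(4580, qa, 37, Quin, hr), (4580, qa, 37, Quin, p2), (4580, qa, 37, Rae, hr), (4580, qa, 37, Rae, p2), (4580, qa, 37, Yan, hr), (4580, qa, 37, Yan, p2), (4580, qa, 8, Quin, hr), (4580, qa, 8, Quin, p2), (4580, qa, 8, Rae, hr), (4580, qa, 8, Rae, p2), (4580, qa, 8, Yan, hr), (4580, qa, 8, Yan, p2), (4580, x2, 37, Quin, hr), (4580, x2, 37, Quin, p2), (4580, x2, 37, Rae, hr), (4580, x2, 37, Rae, p2), (4580, x2, 37, Yan, hr), (4580, x2, 37, Yan, p2), (8840, fin, 18, Ned, k1), (8840, fin, 18, Ned, mkt), (8840, fin, 18, Ned, p1), (8840, fin, 18, Ned, qa), (8840, fin, 18, Tai, k1), (8840, fin, 18, Tai, mkt), (8840, fin, 18, Tai, p1), (8840, fin, 18, Tai, qa), (8840, law, 3, Ned, k1), (8840, law, 3, Ned, mkt), (8840, law, 3, Ned, p1), (8840, law, 3, Ned, qa), (8840, law, 3, Tai, k1), (8840, law, 3, Tai, mkt), (8840, law, 3, Tai, p1), (8840, law, 3, Tai, qa), (8840, rd, 25, Ned, k1), (8840, rd, 25, Ned, mkt), (8840, rd, 25, Ned, p1), (8840, rd, 25, Ned, qa), (8840, rd, 25, Tai, k1), (8840, rd, 25, Tai, mkt), (8840, rd, 25, Tai, p1), (8840, rd, 25, Tai, qa)}.
π[name, pid]: project onto (name, pid) (30 duplicate(s) eliminated) → {(Ned, fin), (Ned, law), (Ned, rd), (Quin, qa), (Quin, x2), (Rae, qa), (Rae, x2), (Tai, fin), (Tai, law), (Tai, rd), (Yan, qa), (Yan, x2)}
Filtering on name = Ned leaves {(Ned, fin), (Ned, law), (Ned, rd)}.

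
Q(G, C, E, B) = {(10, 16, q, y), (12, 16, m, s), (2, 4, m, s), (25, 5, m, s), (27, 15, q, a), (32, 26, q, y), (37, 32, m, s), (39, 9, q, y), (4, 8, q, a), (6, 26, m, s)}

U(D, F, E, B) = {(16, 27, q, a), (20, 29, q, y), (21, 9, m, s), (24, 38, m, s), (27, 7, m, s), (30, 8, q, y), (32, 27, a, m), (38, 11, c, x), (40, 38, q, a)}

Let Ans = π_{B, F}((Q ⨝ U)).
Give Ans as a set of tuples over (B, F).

{(a, 27), (a, 38), (s, 38), (s, 7), (s, 9), (y, 29), (y, 8)}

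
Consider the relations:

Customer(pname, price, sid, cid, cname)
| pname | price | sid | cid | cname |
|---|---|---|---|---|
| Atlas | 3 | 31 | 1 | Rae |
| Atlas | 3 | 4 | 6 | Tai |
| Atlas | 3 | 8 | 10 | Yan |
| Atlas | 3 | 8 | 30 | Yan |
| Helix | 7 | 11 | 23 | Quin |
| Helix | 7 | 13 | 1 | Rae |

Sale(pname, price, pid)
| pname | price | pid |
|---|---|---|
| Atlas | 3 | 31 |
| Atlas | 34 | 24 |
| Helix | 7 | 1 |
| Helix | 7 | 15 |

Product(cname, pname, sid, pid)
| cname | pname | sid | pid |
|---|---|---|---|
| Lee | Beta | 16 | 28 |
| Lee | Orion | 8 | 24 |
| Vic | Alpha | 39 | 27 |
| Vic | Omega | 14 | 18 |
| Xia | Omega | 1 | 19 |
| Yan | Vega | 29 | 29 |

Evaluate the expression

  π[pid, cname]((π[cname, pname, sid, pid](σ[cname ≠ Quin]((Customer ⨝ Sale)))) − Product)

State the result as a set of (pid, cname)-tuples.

{(1, Rae), (15, Rae), (31, Rae), (31, Tai), (31, Yan)}

Natural join on pname, price: {(Atlas, 3, 31, 1, Rae, 31), (Atlas, 3, 4, 6, Tai, 31), (Atlas, 3, 8, 10, Yan, 31), (Atlas, 3, 8, 30, Yan, 31), (Helix, 7, 11, 23, Quin, 1), (Helix, 7, 11, 23, Quin, 15), (Helix, 7, 13, 1, Rae, 1), (Helix, 7, 13, 1, Rae, 15)}
Apply σ_{cname ≠ Quin}; surviving tuples: {(Atlas, 3, 31, 1, Rae, 31), (Atlas, 3, 4, 6, Tai, 31), (Atlas, 3, 8, 10, Yan, 31), (Atlas, 3, 8, 30, Yan, 31), (Helix, 7, 13, 1, Rae, 1), (Helix, 7, 13, 1, Rae, 15)}
Keep only column(s) cname, pname, sid, pid (1 duplicate(s) eliminated): {(Rae, Atlas, 31, 31), (Rae, Helix, 13, 1), (Rae, Helix, 13, 15), (Tai, Atlas, 4, 31), (Yan, Atlas, 8, 31)}
Set difference of the two operands is {(Rae, Atlas, 31, 31), (Rae, Helix, 13, 1), (Rae, Helix, 13, 15), (Tai, Atlas, 4, 31), (Yan, Atlas, 8, 31)}.
Keep only column(s) pid, cname: {(1, Rae), (15, Rae), (31, Rae), (31, Tai), (31, Yan)}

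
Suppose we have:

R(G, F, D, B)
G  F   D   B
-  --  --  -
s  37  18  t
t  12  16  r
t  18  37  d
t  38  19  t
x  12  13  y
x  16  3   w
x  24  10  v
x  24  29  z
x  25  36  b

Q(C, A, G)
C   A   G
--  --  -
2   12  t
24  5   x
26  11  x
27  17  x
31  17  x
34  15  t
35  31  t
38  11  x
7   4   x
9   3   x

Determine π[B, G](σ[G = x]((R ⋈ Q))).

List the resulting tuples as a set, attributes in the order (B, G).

{(b, x), (v, x), (w, x), (y, x), (z, x)}

Natural join on G: {(t, 12, 16, r, 2, 12), (t, 12, 16, r, 34, 15), (t, 12, 16, r, 35, 31), (t, 18, 37, d, 2, 12), (t, 18, 37, d, 34, 15), (t, 18, 37, d, 35, 31), (t, 38, 19, t, 2, 12), (t, 38, 19, t, 34, 15), (t, 38, 19, t, 35, 31), (x, 12, 13, y, 24, 5), (x, 12, 13, y, 26, 11), (x, 12, 13, y, 27, 17), (x, 12, 13, y, 31, 17), (x, 12, 13, y, 38, 11), (x, 12, 13, y, 7, 4), (x, 12, 13, y, 9, 3), (x, 16, 3, w, 24, 5), (x, 16, 3, w, 26, 11), (x, 16, 3, w, 27, 17), (x, 16, 3, w, 31, 17), (x, 16, 3, w, 38, 11), (x, 16, 3, w, 7, 4), (x, 16, 3, w, 9, 3), (x, 24, 10, v, 24, 5), (x, 24, 10, v, 26, 11), (x, 24, 10, v, 27, 17), (x, 24, 10, v, 31, 17), (x, 24, 10, v, 38, 11), (x, 24, 10, v, 7, 4), (x, 24, 10, v, 9, 3), (x, 24, 29, z, 24, 5), (x, 24, 29, z, 26, 11), (x, 24, 29, z, 27, 17), (x, 24, 29, z, 31, 17), (x, 24, 29, z, 38, 11), (x, 24, 29, z, 7, 4), (x, 24, 29, z, 9, 3), (x, 25, 36, b, 24, 5), (x, 25, 36, b, 26, 11), (x, 25, 36, b, 27, 17), (x, 25, 36, b, 31, 17), (x, 25, 36, b, 38, 11), (x, 25, 36, b, 7, 4), (x, 25, 36, b, 9, 3)}
Apply σ_{G = x}; surviving tuples: {(x, 12, 13, y, 24, 5), (x, 12, 13, y, 26, 11), (x, 12, 13, y, 27, 17), (x, 12, 13, y, 31, 17), (x, 12, 13, y, 38, 11), (x, 12, 13, y, 7, 4), (x, 12, 13, y, 9, 3), (x, 16, 3, w, 24, 5), (x, 16, 3, w, 26, 11), (x, 16, 3, w, 27, 17), (x, 16, 3, w, 31, 17), (x, 16, 3, w, 38, 11), (x, 16, 3, w, 7, 4), (x, 16, 3, w, 9, 3), (x, 24, 10, v, 24, 5), (x, 24, 10, v, 26, 11), (x, 24, 10, v, 27, 17), (x, 24, 10, v, 31, 17), (x, 24, 10, v, 38, 11), (x, 24, 10, v, 7, 4), (x, 24, 10, v, 9, 3), (x, 24, 29, z, 24, 5), (x, 24, 29, z, 26, 11), (x, 24, 29, z, 27, 17), (x, 24, 29, z, 31, 17), (x, 24, 29, z, 38, 11), (x, 24, 29, z, 7, 4), (x, 24, 29, z, 9, 3), (x, 25, 36, b, 24, 5), (x, 25, 36, b, 26, 11), (x, 25, 36, b, 27, 17), (x, 25, 36, b, 31, 17), (x, 25, 36, b, 38, 11), (x, 25, 36, b, 7, 4), (x, 25, 36, b, 9, 3)}
Projecting to B, G (30 duplicate(s) eliminated): {(b, x), (v, x), (w, x), (y, x), (z, x)}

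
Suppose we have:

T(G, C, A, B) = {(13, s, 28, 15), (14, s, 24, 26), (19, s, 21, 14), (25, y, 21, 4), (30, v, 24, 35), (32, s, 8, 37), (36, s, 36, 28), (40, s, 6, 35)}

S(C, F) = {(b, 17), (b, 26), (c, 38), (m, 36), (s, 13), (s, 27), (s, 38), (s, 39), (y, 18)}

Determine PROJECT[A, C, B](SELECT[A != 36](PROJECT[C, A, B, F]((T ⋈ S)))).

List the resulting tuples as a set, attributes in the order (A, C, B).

Natural join on C: {(13, s, 28, 15, 13), (13, s, 28, 15, 27), (13, s, 28, 15, 38), (13, s, 28, 15, 39), (14, s, 24, 26, 13), (14, s, 24, 26, 27), (14, s, 24, 26, 38), (14, s, 24, 26, 39), (19, s, 21, 14, 13), (19, s, 21, 14, 27), (19, s, 21, 14, 38), (19, s, 21, 14, 39), (25, y, 21, 4, 18), (32, s, 8, 37, 13), (32, s, 8, 37, 27), (32, s, 8, 37, 38), (32, s, 8, 37, 39), (36, s, 36, 28, 13), (36, s, 36, 28, 27), (36, s, 36, 28, 38), (36, s, 36, 28, 39), (40, s, 6, 35, 13), (40, s, 6, 35, 27), (40, s, 6, 35, 38), (40, s, 6, 35, 39)}
Keep only column(s) C, A, B, F: {(s, 21, 14, 13), (s, 21, 14, 27), (s, 21, 14, 38), (s, 21, 14, 39), (s, 24, 26, 13), (s, 24, 26, 27), (s, 24, 26, 38), (s, 24, 26, 39), (s, 28, 15, 13), (s, 28, 15, 27), (s, 28, 15, 38), (s, 28, 15, 39), (s, 36, 28, 13), (s, 36, 28, 27), (s, 36, 28, 38), (s, 36, 28, 39), (s, 6, 35, 13), (s, 6, 35, 27), (s, 6, 35, 38), (s, 6, 35, 39), (s, 8, 37, 13), (s, 8, 37, 27), (s, 8, 37, 38), (s, 8, 37, 39), (y, 21, 4, 18)}
Selection A != 36: {(s, 21, 14, 13), (s, 21, 14, 27), (s, 21, 14, 38), (s, 21, 14, 39), (s, 24, 26, 13), (s, 24, 26, 27), (s, 24, 26, 38), (s, 24, 26, 39), (s, 28, 15, 13), (s, 28, 15, 27), (s, 28, 15, 38), (s, 28, 15, 39), (s, 6, 35, 13), (s, 6, 35, 27), (s, 6, 35, 38), (s, 6, 35, 39), (s, 8, 37, 13), (s, 8, 37, 27), (s, 8, 37, 38), (s, 8, 37, 39), (y, 21, 4, 18)}
Keep only column(s) A, C, B (15 duplicate(s) eliminated): {(21, s, 14), (21, y, 4), (24, s, 26), (28, s, 15), (6, s, 35), (8, s, 37)}

{(21, s, 14), (21, y, 4), (24, s, 26), (28, s, 15), (6, s, 35), (8, s, 37)}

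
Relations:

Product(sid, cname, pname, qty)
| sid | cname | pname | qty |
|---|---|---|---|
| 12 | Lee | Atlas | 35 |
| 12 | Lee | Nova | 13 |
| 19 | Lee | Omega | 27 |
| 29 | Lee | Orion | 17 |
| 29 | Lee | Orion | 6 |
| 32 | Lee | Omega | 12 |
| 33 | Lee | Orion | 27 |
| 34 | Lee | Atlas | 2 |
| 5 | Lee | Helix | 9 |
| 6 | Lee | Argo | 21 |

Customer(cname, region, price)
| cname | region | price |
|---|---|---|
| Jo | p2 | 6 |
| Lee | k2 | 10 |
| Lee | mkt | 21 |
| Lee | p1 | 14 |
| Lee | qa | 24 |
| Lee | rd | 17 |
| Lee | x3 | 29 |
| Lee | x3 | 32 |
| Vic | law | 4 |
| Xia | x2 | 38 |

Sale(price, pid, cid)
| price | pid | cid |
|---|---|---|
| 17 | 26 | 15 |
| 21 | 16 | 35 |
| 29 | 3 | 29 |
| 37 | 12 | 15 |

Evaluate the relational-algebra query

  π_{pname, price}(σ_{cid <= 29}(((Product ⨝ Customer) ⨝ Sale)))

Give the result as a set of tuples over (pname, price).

Natural join on cname: {(12, Lee, Atlas, 35, k2, 10), (12, Lee, Atlas, 35, mkt, 21), (12, Lee, Atlas, 35, p1, 14), (12, Lee, Atlas, 35, qa, 24), (12, Lee, Atlas, 35, rd, 17), (12, Lee, Atlas, 35, x3, 29), (12, Lee, Atlas, 35, x3, 32), (12, Lee, Nova, 13, k2, 10), (12, Lee, Nova, 13, mkt, 21), (12, Lee, Nova, 13, p1, 14), (12, Lee, Nova, 13, qa, 24), (12, Lee, Nova, 13, rd, 17), (12, Lee, Nova, 13, x3, 29), (12, Lee, Nova, 13, x3, 32), (19, Lee, Omega, 27, k2, 10), (19, Lee, Omega, 27, mkt, 21), (19, Lee, Omega, 27, p1, 14), (19, Lee, Omega, 27, qa, 24), (19, Lee, Omega, 27, rd, 17), (19, Lee, Omega, 27, x3, 29), (19, Lee, Omega, 27, x3, 32), (29, Lee, Orion, 17, k2, 10), (29, Lee, Orion, 17, mkt, 21), (29, Lee, Orion, 17, p1, 14), (29, Lee, Orion, 17, qa, 24), (29, Lee, Orion, 17, rd, 17), (29, Lee, Orion, 17, x3, 29), (29, Lee, Orion, 17, x3, 32), (29, Lee, Orion, 6, k2, 10), (29, Lee, Orion, 6, mkt, 21), (29, Lee, Orion, 6, p1, 14), (29, Lee, Orion, 6, qa, 24), (29, Lee, Orion, 6, rd, 17), (29, Lee, Orion, 6, x3, 29), (29, Lee, Orion, 6, x3, 32), (32, Lee, Omega, 12, k2, 10), (32, Lee, Omega, 12, mkt, 21), (32, Lee, Omega, 12, p1, 14), (32, Lee, Omega, 12, qa, 24), (32, Lee, Omega, 12, rd, 17), (32, Lee, Omega, 12, x3, 29), (32, Lee, Omega, 12, x3, 32), (33, Lee, Orion, 27, k2, 10), (33, Lee, Orion, 27, mkt, 21), (33, Lee, Orion, 27, p1, 14), (33, Lee, Orion, 27, qa, 24), (33, Lee, Orion, 27, rd, 17), (33, Lee, Orion, 27, x3, 29), (33, Lee, Orion, 27, x3, 32), (34, Lee, Atlas, 2, k2, 10), (34, Lee, Atlas, 2, mkt, 21), (34, Lee, Atlas, 2, p1, 14), (34, Lee, Atlas, 2, qa, 24), (34, Lee, Atlas, 2, rd, 17), (34, Lee, Atlas, 2, x3, 29), (34, Lee, Atlas, 2, x3, 32), (5, Lee, Helix, 9, k2, 10), (5, Lee, Helix, 9, mkt, 21), (5, Lee, Helix, 9, p1, 14), (5, Lee, Helix, 9, qa, 24), (5, Lee, Helix, 9, rd, 17), (5, Lee, Helix, 9, x3, 29), (5, Lee, Helix, 9, x3, 32), (6, Lee, Argo, 21, k2, 10), (6, Lee, Argo, 21, mkt, 21), (6, Lee, Argo, 21, p1, 14), (6, Lee, Argo, 21, qa, 24), (6, Lee, Argo, 21, rd, 17), (6, Lee, Argo, 21, x3, 29), (6, Lee, Argo, 21, x3, 32)}
Natural join on price: {(12, Lee, Atlas, 35, mkt, 21, 16, 35), (12, Lee, Atlas, 35, rd, 17, 26, 15), (12, Lee, Atlas, 35, x3, 29, 3, 29), (12, Lee, Nova, 13, mkt, 21, 16, 35), (12, Lee, Nova, 13, rd, 17, 26, 15), (12, Lee, Nova, 13, x3, 29, 3, 29), (19, Lee, Omega, 27, mkt, 21, 16, 35), (19, Lee, Omega, 27, rd, 17, 26, 15), (19, Lee, Omega, 27, x3, 29, 3, 29), (29, Lee, Orion, 17, mkt, 21, 16, 35), (29, Lee, Orion, 17, rd, 17, 26, 15), (29, Lee, Orion, 17, x3, 29, 3, 29), (29, Lee, Orion, 6, mkt, 21, 16, 35), (29, Lee, Orion, 6, rd, 17, 26, 15), (29, Lee, Orion, 6, x3, 29, 3, 29), (32, Lee, Omega, 12, mkt, 21, 16, 35), (32, Lee, Omega, 12, rd, 17, 26, 15), (32, Lee, Omega, 12, x3, 29, 3, 29), (33, Lee, Orion, 27, mkt, 21, 16, 35), (33, Lee, Orion, 27, rd, 17, 26, 15), (33, Lee, Orion, 27, x3, 29, 3, 29), (34, Lee, Atlas, 2, mkt, 21, 16, 35), (34, Lee, Atlas, 2, rd, 17, 26, 15), (34, Lee, Atlas, 2, x3, 29, 3, 29), (5, Lee, Helix, 9, mkt, 21, 16, 35), (5, Lee, Helix, 9, rd, 17, 26, 15), (5, Lee, Helix, 9, x3, 29, 3, 29), (6, Lee, Argo, 21, mkt, 21, 16, 35), (6, Lee, Argo, 21, rd, 17, 26, 15), (6, Lee, Argo, 21, x3, 29, 3, 29)}
σ[cid <= 29]: keep tuples satisfying cid <= 29 → {(12, Lee, Atlas, 35, rd, 17, 26, 15), (12, Lee, Atlas, 35, x3, 29, 3, 29), (12, Lee, Nova, 13, rd, 17, 26, 15), (12, Lee, Nova, 13, x3, 29, 3, 29), (19, Lee, Omega, 27, rd, 17, 26, 15), (19, Lee, Omega, 27, x3, 29, 3, 29), (29, Lee, Orion, 17, rd, 17, 26, 15), (29, Lee, Orion, 17, x3, 29, 3, 29), (29, Lee, Orion, 6, rd, 17, 26, 15), (29, Lee, Orion, 6, x3, 29, 3, 29), (32, Lee, Omega, 12, rd, 17, 26, 15), (32, Lee, Omega, 12, x3, 29, 3, 29), (33, Lee, Orion, 27, rd, 17, 26, 15), (33, Lee, Orion, 27, x3, 29, 3, 29), (34, Lee, Atlas, 2, rd, 17, 26, 15), (34, Lee, Atlas, 2, x3, 29, 3, 29), (5, Lee, Helix, 9, rd, 17, 26, 15), (5, Lee, Helix, 9, x3, 29, 3, 29), (6, Lee, Argo, 21, rd, 17, 26, 15), (6, Lee, Argo, 21, x3, 29, 3, 29)}
π_{pname, price} gives {(Argo, 17), (Argo, 29), (Atlas, 17), (Atlas, 29), (Helix, 17), (Helix, 29), (Nova, 17), (Nova, 29), (Omega, 17), (Omega, 29), (Orion, 17), (Orion, 29)} (8 duplicate(s) eliminated).

{(Argo, 17), (Argo, 29), (Atlas, 17), (Atlas, 29), (Helix, 17), (Helix, 29), (Nova, 17), (Nova, 29), (Omega, 17), (Omega, 29), (Orion, 17), (Orion, 29)}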